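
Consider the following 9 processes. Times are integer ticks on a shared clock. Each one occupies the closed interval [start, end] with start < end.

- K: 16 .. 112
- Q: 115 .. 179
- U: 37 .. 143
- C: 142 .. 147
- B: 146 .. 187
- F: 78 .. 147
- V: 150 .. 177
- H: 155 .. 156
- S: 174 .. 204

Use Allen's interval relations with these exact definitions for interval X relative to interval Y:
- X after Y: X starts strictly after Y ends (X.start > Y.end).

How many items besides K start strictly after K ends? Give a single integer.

Target K = [16, 112].
B [146, 187] → after → counts.
C [142, 147] → after → counts.
F [78, 147] → overlapped-by → no.
H [155, 156] → after → counts.
Q [115, 179] → after → counts.
S [174, 204] → after → counts.
U [37, 143] → overlapped-by → no.
V [150, 177] → after → counts.
Total: 6.

6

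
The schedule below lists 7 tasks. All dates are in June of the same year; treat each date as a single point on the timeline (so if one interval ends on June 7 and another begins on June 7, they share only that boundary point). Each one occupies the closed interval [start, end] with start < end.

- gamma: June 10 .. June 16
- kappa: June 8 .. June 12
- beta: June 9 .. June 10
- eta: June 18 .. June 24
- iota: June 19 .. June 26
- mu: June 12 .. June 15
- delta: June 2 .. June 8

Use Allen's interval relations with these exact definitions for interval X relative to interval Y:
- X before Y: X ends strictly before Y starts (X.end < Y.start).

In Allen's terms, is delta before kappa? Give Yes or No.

No

delta = [June 2, June 8], kappa = [June 8, June 12].
Actual relation of delta to kappa: meets.
Asked whether 'before' holds → No.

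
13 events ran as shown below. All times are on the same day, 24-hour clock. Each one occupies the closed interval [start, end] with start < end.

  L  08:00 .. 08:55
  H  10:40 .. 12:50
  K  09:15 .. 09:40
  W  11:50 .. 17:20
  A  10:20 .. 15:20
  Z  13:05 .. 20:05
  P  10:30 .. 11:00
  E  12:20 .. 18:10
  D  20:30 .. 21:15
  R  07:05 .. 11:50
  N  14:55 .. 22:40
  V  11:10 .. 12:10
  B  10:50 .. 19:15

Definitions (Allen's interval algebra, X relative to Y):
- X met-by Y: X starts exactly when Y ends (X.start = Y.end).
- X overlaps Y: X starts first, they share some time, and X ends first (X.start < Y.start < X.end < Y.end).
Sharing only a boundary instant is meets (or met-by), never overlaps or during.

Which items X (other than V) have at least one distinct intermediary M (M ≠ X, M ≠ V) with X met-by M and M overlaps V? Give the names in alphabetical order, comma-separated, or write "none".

W

Target V = [11:10, 12:10].
Intermediaries M with M overlaps V: R.
Via R — items with X met-by R: W.
Union: W.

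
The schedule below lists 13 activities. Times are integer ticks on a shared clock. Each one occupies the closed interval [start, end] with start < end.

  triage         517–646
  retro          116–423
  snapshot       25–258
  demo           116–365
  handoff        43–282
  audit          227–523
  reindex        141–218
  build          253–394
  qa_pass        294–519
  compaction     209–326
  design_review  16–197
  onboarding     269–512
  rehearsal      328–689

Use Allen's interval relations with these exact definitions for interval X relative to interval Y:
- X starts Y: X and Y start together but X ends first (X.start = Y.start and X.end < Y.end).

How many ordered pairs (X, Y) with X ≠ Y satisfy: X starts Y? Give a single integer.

1

Checking all 156 ordered pairs for relation 'starts'; matching pairs in alphabetical order:
(demo, retro): demo starts retro ✓
Count: 1.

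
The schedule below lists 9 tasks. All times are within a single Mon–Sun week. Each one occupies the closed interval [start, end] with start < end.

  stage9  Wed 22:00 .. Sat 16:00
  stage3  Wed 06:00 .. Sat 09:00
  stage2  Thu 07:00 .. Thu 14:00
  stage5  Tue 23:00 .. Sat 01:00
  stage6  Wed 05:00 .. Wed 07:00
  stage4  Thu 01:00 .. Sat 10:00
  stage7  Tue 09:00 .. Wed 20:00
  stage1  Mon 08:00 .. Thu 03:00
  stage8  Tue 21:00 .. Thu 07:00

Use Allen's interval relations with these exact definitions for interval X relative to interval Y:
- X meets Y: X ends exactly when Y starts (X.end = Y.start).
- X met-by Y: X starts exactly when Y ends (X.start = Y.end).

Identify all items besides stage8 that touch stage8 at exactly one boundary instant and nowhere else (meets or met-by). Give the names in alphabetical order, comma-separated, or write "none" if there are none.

stage2

Target stage8 = [Tue 21:00, Thu 07:00].
stage1 [Mon 08:00, Thu 03:00] → overlaps → no.
stage2 [Thu 07:00, Thu 14:00] → met-by → yes.
stage3 [Wed 06:00, Sat 09:00] → overlapped-by → no.
stage4 [Thu 01:00, Sat 10:00] → overlapped-by → no.
stage5 [Tue 23:00, Sat 01:00] → overlapped-by → no.
stage6 [Wed 05:00, Wed 07:00] → during → no.
stage7 [Tue 09:00, Wed 20:00] → overlaps → no.
stage9 [Wed 22:00, Sat 16:00] → overlapped-by → no.
Result: stage2.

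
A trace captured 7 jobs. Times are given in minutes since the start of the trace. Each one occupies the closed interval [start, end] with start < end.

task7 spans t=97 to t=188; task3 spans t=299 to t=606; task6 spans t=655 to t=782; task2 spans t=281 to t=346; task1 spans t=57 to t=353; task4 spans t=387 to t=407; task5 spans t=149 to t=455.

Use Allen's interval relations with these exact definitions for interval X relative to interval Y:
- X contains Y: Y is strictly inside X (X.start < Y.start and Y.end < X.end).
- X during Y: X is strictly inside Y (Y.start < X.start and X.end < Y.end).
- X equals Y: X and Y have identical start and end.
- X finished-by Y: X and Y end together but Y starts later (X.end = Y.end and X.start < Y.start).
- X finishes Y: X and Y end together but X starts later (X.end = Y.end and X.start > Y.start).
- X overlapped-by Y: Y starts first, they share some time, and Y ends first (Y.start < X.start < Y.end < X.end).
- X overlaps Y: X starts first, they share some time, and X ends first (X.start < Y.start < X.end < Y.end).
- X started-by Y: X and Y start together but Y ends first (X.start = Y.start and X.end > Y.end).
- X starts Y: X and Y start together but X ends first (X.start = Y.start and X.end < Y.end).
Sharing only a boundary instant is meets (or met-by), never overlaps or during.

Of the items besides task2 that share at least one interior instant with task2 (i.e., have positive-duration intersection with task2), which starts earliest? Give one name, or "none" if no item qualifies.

task1

Target task2 = [t=281, t=346].
task1 [t=57, t=353] → contains → candidate.
task3 [t=299, t=606] → overlapped-by → candidate.
task4 [t=387, t=407] → after → excluded.
task5 [t=149, t=455] → contains → candidate.
task6 [t=655, t=782] → after → excluded.
task7 [t=97, t=188] → before → excluded.
Among candidates, earliest start is t=57 → task1.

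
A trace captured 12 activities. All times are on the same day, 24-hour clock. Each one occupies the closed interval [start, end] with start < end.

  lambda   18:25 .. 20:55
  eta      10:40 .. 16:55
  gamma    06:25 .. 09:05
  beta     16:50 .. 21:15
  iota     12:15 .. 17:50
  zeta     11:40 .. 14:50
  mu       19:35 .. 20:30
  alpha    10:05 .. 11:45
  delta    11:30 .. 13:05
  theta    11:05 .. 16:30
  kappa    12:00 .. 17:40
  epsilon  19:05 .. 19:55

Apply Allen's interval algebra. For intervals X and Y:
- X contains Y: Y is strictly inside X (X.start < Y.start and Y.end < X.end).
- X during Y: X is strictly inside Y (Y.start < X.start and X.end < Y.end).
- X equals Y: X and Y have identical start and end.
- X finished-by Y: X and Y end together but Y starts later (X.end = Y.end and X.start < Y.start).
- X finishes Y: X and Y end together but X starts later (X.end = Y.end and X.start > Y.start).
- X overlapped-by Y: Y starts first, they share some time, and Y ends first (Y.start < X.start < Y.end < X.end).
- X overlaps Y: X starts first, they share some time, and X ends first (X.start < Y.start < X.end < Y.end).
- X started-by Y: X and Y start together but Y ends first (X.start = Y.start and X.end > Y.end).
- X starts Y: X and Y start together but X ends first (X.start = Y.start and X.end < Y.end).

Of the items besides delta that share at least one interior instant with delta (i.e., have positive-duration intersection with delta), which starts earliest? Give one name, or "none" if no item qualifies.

Target delta = [11:30, 13:05].
alpha [10:05, 11:45] → overlaps → candidate.
beta [16:50, 21:15] → after → excluded.
epsilon [19:05, 19:55] → after → excluded.
eta [10:40, 16:55] → contains → candidate.
gamma [06:25, 09:05] → before → excluded.
iota [12:15, 17:50] → overlapped-by → candidate.
kappa [12:00, 17:40] → overlapped-by → candidate.
lambda [18:25, 20:55] → after → excluded.
mu [19:35, 20:30] → after → excluded.
theta [11:05, 16:30] → contains → candidate.
zeta [11:40, 14:50] → overlapped-by → candidate.
Among candidates, earliest start is 10:05 → alpha.

alpha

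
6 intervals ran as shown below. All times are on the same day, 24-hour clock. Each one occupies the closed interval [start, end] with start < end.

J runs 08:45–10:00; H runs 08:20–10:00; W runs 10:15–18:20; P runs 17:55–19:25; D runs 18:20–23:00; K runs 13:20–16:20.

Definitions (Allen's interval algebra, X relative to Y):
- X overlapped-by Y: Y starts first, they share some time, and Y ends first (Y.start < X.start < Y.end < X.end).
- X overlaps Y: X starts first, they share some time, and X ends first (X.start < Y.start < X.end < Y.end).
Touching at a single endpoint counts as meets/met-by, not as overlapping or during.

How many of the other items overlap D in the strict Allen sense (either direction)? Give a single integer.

1

Target D = [18:20, 23:00].
H [08:20, 10:00] → before → no.
J [08:45, 10:00] → before → no.
K [13:20, 16:20] → before → no.
P [17:55, 19:25] → overlaps → counts.
W [10:15, 18:20] → meets → no.
Total: 1.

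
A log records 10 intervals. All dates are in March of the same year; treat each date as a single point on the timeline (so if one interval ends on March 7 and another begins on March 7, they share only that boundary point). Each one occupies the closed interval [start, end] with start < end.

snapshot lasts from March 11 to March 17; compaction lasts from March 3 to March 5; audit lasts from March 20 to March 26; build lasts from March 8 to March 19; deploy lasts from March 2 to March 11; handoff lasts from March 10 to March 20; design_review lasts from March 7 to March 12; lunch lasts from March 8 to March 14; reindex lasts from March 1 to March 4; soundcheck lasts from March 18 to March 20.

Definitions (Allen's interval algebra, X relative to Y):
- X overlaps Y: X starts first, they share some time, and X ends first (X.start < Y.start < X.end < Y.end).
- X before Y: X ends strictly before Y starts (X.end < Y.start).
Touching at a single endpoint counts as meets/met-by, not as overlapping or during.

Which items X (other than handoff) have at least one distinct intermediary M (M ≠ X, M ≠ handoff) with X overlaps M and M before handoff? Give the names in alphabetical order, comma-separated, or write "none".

reindex

Target handoff = [March 10, March 20].
Intermediaries M with M before handoff: compaction, reindex.
Via compaction — items with X overlaps compaction: reindex.
Via reindex — items with X overlaps reindex: none.
Union: reindex.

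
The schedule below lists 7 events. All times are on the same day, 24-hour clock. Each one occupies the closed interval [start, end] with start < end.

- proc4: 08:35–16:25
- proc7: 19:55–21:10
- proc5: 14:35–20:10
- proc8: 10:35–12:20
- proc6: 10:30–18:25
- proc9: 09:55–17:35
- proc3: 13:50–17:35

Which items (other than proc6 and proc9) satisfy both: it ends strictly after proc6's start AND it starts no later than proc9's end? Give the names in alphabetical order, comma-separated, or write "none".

Conditions: its end is strictly after proc6's start (X.end > 10:30) AND its start is no later than proc9's end (X.start <= 17:35).
proc3: end 17:35 > 10:30? ✓; start 13:50 <= 17:35? ✓ → yes.
proc4: end 16:25 > 10:30? ✓; start 08:35 <= 17:35? ✓ → yes.
proc5: end 20:10 > 10:30? ✓; start 14:35 <= 17:35? ✓ → yes.
proc7: end 21:10 > 10:30? ✓; start 19:55 <= 17:35? ✗ → no.
proc8: end 12:20 > 10:30? ✓; start 10:35 <= 17:35? ✓ → yes.
Result: proc3, proc4, proc5, proc8.

proc3, proc4, proc5, proc8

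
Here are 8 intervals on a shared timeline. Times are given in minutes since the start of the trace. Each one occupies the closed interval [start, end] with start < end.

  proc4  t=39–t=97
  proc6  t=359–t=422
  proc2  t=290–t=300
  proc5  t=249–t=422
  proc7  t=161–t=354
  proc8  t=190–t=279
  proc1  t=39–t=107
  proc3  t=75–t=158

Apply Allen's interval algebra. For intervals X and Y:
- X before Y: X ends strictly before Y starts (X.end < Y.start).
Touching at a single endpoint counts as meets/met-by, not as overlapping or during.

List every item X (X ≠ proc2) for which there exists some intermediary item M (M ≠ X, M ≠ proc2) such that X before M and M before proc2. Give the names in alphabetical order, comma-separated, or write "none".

proc1, proc3, proc4

Target proc2 = [t=290, t=300].
Intermediaries M with M before proc2: proc1, proc3, proc4, proc8.
Via proc1 — items with X before proc1: none.
Via proc3 — items with X before proc3: none.
Via proc4 — items with X before proc4: none.
Via proc8 — items with X before proc8: proc1, proc3, proc4.
Union: proc1, proc3, proc4.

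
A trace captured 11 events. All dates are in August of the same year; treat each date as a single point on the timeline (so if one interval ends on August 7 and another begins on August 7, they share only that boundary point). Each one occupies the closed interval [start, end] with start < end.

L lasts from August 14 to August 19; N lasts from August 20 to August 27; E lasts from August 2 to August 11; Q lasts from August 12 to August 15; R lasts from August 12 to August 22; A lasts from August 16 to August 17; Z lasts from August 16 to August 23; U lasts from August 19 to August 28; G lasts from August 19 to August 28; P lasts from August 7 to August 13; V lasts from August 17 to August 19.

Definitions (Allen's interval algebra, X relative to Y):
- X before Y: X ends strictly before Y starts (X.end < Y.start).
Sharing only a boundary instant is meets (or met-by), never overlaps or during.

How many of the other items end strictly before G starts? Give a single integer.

4

Target G = [August 19, August 28].
A [August 16, August 17] → before → counts.
E [August 2, August 11] → before → counts.
L [August 14, August 19] → meets → no.
N [August 20, August 27] → during → no.
P [August 7, August 13] → before → counts.
Q [August 12, August 15] → before → counts.
R [August 12, August 22] → overlaps → no.
U [August 19, August 28] → equals → no.
V [August 17, August 19] → meets → no.
Z [August 16, August 23] → overlaps → no.
Total: 4.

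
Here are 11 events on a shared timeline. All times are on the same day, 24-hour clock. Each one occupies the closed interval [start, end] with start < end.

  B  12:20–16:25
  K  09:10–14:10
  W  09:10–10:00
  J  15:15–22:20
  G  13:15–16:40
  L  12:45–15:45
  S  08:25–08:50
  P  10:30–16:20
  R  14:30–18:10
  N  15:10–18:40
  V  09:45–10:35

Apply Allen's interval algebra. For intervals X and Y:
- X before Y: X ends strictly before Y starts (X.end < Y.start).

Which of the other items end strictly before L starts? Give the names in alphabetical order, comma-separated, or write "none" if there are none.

Target L = [12:45, 15:45].
B [12:20, 16:25] → contains → no.
G [13:15, 16:40] → overlapped-by → no.
J [15:15, 22:20] → overlapped-by → no.
K [09:10, 14:10] → overlaps → no.
N [15:10, 18:40] → overlapped-by → no.
P [10:30, 16:20] → contains → no.
R [14:30, 18:10] → overlapped-by → no.
S [08:25, 08:50] → before → yes.
V [09:45, 10:35] → before → yes.
W [09:10, 10:00] → before → yes.
Result: S, V, W.

S, V, W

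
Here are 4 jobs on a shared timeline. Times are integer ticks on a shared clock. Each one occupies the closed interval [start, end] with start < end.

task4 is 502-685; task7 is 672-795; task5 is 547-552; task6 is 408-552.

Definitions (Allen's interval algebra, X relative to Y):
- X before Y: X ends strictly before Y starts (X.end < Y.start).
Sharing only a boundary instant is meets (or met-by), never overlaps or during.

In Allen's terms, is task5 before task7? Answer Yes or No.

task5 = [547, 552], task7 = [672, 795].
Actual relation of task5 to task7: before.
Asked whether 'before' holds → Yes.

Yes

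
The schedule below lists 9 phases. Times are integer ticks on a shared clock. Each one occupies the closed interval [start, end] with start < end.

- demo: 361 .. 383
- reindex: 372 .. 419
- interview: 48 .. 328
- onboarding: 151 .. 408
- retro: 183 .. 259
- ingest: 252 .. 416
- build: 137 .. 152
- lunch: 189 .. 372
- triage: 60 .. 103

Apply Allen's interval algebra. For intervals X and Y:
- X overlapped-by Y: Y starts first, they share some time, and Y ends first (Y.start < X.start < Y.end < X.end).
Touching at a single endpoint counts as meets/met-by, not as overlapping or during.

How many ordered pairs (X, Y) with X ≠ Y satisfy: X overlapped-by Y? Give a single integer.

12

Checking all 72 ordered pairs for relation 'overlapped-by'; matching pairs in alphabetical order:
(demo, lunch): demo overlapped-by lunch ✓
(ingest, interview): ingest overlapped-by interview ✓
(ingest, lunch): ingest overlapped-by lunch ✓
(ingest, onboarding): ingest overlapped-by onboarding ✓
(ingest, retro): ingest overlapped-by retro ✓
(lunch, interview): lunch overlapped-by interview ✓
(lunch, retro): lunch overlapped-by retro ✓
(onboarding, build): onboarding overlapped-by build ✓
(onboarding, interview): onboarding overlapped-by interview ✓
(reindex, demo): reindex overlapped-by demo ✓
(reindex, ingest): reindex overlapped-by ingest ✓
(reindex, onboarding): reindex overlapped-by onboarding ✓
Count: 12.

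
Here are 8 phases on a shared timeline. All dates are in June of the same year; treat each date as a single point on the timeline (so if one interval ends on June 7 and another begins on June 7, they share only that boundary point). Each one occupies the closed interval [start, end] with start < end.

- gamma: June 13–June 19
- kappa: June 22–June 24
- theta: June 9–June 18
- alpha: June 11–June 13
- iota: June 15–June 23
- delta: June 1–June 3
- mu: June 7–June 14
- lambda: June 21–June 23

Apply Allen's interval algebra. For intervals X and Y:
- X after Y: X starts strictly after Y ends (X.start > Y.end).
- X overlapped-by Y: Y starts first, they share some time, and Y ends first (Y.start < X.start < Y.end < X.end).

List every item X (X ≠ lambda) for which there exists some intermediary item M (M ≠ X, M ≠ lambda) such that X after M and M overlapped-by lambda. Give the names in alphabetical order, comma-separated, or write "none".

Target lambda = [June 21, June 23].
Intermediaries M with M overlapped-by lambda: kappa.
Via kappa — items with X after kappa: none.
Union: none.

none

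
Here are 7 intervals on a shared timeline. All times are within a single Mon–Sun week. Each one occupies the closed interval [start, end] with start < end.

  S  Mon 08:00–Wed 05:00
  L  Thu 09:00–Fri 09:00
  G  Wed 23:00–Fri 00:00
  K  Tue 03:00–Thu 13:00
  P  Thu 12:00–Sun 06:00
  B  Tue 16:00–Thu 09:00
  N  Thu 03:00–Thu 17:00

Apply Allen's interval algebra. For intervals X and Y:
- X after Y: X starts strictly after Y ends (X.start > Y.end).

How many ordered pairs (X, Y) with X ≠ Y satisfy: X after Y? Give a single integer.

5

Checking all 42 ordered pairs for relation 'after'; matching pairs in alphabetical order:
(G, S): G after S ✓
(L, S): L after S ✓
(N, S): N after S ✓
(P, B): P after B ✓
(P, S): P after S ✓
Count: 5.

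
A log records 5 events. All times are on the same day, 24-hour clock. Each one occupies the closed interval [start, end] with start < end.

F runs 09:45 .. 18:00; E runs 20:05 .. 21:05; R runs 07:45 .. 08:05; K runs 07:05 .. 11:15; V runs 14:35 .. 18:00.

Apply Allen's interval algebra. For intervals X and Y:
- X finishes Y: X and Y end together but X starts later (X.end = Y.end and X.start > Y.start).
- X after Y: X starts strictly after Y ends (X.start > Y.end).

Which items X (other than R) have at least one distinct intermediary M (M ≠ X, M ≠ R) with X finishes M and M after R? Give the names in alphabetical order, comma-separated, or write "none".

V

Target R = [07:45, 08:05].
Intermediaries M with M after R: E, F, V.
Via E — items with X finishes E: none.
Via F — items with X finishes F: V.
Via V — items with X finishes V: none.
Union: V.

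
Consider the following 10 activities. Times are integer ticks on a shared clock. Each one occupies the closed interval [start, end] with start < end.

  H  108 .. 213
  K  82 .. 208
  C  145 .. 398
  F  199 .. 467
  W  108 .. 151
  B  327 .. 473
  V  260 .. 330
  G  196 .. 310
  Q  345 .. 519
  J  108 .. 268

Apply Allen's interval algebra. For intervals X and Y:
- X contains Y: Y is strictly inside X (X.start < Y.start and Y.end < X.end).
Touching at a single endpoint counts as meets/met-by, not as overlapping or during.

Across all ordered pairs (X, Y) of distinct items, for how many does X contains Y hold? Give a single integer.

4

Checking all 90 ordered pairs for relation 'contains'; matching pairs in alphabetical order:
(C, G): C contains G ✓
(C, V): C contains V ✓
(F, V): F contains V ✓
(K, W): K contains W ✓
Count: 4.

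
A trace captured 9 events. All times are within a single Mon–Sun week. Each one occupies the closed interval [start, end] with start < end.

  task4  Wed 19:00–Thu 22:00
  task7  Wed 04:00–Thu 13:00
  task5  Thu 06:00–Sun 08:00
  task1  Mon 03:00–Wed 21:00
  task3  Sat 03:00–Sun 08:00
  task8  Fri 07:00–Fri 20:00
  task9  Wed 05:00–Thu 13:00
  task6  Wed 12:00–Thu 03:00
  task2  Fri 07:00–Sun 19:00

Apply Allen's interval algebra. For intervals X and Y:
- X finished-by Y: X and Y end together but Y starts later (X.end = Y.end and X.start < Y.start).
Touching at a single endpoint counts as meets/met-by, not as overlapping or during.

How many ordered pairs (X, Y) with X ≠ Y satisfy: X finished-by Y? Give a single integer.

2

Checking all 72 ordered pairs for relation 'finished-by'; matching pairs in alphabetical order:
(task5, task3): task5 finished-by task3 ✓
(task7, task9): task7 finished-by task9 ✓
Count: 2.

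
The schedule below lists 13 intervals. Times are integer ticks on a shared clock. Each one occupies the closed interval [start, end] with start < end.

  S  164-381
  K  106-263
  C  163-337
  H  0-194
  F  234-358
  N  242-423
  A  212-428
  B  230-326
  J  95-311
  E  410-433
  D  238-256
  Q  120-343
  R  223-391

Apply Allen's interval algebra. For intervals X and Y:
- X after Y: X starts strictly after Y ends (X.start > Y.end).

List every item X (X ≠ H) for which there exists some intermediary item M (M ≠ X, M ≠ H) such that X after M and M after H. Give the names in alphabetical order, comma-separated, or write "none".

E

Target H = [0, 194].
Intermediaries M with M after H: A, B, D, E, F, N, R.
Via A — items with X after A: none.
Via B — items with X after B: E.
Via D — items with X after D: E.
Via E — items with X after E: none.
Via F — items with X after F: E.
Via N — items with X after N: none.
Via R — items with X after R: E.
Union: E.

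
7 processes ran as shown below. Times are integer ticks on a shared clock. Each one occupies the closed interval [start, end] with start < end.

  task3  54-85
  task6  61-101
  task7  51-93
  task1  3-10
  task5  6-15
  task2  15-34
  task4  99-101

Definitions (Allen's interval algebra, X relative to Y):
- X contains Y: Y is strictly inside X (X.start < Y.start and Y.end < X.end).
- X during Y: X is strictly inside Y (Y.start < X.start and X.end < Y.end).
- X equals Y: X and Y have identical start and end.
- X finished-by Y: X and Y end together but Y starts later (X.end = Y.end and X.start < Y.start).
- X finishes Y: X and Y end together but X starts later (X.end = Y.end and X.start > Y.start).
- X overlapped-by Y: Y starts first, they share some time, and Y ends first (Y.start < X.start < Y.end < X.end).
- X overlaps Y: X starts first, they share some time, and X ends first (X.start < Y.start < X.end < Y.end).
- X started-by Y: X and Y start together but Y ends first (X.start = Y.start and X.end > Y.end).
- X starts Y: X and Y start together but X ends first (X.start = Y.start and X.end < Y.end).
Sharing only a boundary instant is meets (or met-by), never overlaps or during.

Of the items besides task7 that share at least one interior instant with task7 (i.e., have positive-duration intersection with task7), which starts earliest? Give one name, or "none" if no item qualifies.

Target task7 = [51, 93].
task1 [3, 10] → before → excluded.
task2 [15, 34] → before → excluded.
task3 [54, 85] → during → candidate.
task4 [99, 101] → after → excluded.
task5 [6, 15] → before → excluded.
task6 [61, 101] → overlapped-by → candidate.
Among candidates, earliest start is 54 → task3.

task3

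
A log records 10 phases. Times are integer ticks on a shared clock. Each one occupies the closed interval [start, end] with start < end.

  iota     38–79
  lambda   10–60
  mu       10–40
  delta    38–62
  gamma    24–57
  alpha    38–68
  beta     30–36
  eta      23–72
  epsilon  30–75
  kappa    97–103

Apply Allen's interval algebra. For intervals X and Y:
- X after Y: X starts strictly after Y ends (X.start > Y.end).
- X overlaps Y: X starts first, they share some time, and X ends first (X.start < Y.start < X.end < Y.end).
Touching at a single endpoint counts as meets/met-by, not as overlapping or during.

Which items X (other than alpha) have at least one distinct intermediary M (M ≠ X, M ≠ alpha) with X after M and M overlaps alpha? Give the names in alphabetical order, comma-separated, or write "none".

Target alpha = [38, 68].
Intermediaries M with M overlaps alpha: gamma, lambda, mu.
Via gamma — items with X after gamma: kappa.
Via lambda — items with X after lambda: kappa.
Via mu — items with X after mu: kappa.
Union: kappa.

kappa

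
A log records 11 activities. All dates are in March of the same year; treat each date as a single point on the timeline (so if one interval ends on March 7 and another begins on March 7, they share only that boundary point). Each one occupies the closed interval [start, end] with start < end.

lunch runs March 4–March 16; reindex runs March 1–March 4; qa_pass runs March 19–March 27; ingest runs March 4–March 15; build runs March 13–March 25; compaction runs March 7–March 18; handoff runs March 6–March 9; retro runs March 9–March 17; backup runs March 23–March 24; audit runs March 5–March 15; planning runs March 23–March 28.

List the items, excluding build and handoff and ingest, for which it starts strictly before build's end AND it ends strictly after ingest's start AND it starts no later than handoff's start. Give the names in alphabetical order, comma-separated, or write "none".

Conditions: its start is strictly before build's end (X.start < March 25) AND its end is strictly after ingest's start (X.end > March 4) AND its start is no later than handoff's start (X.start <= March 6).
audit: start March 5 < March 25? ✓; end March 15 > March 4? ✓; start March 5 <= March 6? ✓ → yes.
backup: start March 23 < March 25? ✓; end March 24 > March 4? ✓; start March 23 <= March 6? ✗ → no.
compaction: start March 7 < March 25? ✓; end March 18 > March 4? ✓; start March 7 <= March 6? ✗ → no.
lunch: start March 4 < March 25? ✓; end March 16 > March 4? ✓; start March 4 <= March 6? ✓ → yes.
planning: start March 23 < March 25? ✓; end March 28 > March 4? ✓; start March 23 <= March 6? ✗ → no.
qa_pass: start March 19 < March 25? ✓; end March 27 > March 4? ✓; start March 19 <= March 6? ✗ → no.
reindex: start March 1 < March 25? ✓; end March 4 > March 4? ✗; start March 1 <= March 6? ✓ → no.
retro: start March 9 < March 25? ✓; end March 17 > March 4? ✓; start March 9 <= March 6? ✗ → no.
Result: audit, lunch.

audit, lunch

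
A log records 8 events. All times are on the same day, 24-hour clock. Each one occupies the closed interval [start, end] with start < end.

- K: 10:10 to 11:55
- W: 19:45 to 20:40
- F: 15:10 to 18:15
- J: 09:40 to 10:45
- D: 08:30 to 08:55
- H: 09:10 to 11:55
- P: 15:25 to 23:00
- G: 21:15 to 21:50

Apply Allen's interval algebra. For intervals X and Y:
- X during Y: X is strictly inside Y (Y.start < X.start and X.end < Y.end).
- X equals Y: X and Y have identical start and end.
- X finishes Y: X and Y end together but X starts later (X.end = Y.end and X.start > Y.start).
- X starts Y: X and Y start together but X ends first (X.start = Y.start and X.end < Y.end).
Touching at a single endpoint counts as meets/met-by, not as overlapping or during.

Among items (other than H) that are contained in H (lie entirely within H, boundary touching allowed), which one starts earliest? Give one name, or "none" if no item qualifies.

Target H = [09:10, 11:55].
D [08:30, 08:55] → before → excluded.
F [15:10, 18:15] → after → excluded.
G [21:15, 21:50] → after → excluded.
J [09:40, 10:45] → during → candidate.
K [10:10, 11:55] → finishes → candidate.
P [15:25, 23:00] → after → excluded.
W [19:45, 20:40] → after → excluded.
Among candidates, earliest start is 09:40 → J.

J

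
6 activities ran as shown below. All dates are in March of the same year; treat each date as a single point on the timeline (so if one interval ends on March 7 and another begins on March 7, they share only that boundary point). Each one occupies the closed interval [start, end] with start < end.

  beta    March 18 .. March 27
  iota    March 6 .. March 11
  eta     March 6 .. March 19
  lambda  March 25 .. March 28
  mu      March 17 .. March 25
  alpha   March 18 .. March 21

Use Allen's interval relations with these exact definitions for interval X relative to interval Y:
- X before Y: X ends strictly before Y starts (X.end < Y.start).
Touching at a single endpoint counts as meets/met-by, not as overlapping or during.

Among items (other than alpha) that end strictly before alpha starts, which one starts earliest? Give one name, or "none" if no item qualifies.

Target alpha = [March 18, March 21].
beta [March 18, March 27] → started-by → excluded.
eta [March 6, March 19] → overlaps → excluded.
iota [March 6, March 11] → before → candidate.
lambda [March 25, March 28] → after → excluded.
mu [March 17, March 25] → contains → excluded.
Among candidates, earliest start is March 6 → iota.

iota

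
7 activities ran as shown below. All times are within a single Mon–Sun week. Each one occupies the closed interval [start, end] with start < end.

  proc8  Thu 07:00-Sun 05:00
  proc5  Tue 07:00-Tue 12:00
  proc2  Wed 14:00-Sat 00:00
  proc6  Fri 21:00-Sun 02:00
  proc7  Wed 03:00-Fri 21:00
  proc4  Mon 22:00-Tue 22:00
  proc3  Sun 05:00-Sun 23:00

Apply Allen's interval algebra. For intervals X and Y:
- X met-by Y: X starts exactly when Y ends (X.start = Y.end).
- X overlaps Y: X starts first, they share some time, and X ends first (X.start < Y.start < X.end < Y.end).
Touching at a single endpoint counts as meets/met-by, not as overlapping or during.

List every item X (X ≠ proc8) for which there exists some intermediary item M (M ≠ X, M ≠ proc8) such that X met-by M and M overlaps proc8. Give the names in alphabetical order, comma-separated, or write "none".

proc6

Target proc8 = [Thu 07:00, Sun 05:00].
Intermediaries M with M overlaps proc8: proc2, proc7.
Via proc2 — items with X met-by proc2: none.
Via proc7 — items with X met-by proc7: proc6.
Union: proc6.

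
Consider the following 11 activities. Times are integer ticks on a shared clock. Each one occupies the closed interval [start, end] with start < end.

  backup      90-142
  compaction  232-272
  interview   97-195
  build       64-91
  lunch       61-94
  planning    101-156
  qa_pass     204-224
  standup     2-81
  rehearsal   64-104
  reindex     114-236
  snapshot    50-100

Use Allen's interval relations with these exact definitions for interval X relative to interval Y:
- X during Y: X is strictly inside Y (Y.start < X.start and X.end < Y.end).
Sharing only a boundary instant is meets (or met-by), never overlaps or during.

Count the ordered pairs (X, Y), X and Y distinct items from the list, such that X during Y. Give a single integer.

5

Checking all 110 ordered pairs for relation 'during'; matching pairs in alphabetical order:
(build, lunch): build during lunch ✓
(build, snapshot): build during snapshot ✓
(lunch, snapshot): lunch during snapshot ✓
(planning, interview): planning during interview ✓
(qa_pass, reindex): qa_pass during reindex ✓
Count: 5.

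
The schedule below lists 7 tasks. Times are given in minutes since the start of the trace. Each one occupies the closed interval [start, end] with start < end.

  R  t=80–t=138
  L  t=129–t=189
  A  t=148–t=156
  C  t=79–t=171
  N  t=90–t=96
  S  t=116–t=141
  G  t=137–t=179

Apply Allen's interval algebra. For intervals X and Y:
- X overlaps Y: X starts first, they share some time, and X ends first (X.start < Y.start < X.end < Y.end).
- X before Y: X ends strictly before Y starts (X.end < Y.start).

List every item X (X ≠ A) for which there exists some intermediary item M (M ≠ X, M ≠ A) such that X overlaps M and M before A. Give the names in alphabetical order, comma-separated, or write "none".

R

Target A = [t=148, t=156].
Intermediaries M with M before A: N, R, S.
Via N — items with X overlaps N: none.
Via R — items with X overlaps R: none.
Via S — items with X overlaps S: R.
Union: R.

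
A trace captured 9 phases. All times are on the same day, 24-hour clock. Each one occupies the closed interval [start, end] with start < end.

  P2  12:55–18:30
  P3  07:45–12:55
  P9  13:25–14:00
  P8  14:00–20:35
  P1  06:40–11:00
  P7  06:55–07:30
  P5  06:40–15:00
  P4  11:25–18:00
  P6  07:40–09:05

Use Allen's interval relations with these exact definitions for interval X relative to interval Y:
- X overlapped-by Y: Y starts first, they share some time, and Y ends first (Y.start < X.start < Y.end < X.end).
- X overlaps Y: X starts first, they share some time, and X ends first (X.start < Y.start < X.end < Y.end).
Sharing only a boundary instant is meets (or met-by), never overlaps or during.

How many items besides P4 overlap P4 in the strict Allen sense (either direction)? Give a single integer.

Target P4 = [11:25, 18:00].
P1 [06:40, 11:00] → before → no.
P2 [12:55, 18:30] → overlapped-by → counts.
P3 [07:45, 12:55] → overlaps → counts.
P5 [06:40, 15:00] → overlaps → counts.
P6 [07:40, 09:05] → before → no.
P7 [06:55, 07:30] → before → no.
P8 [14:00, 20:35] → overlapped-by → counts.
P9 [13:25, 14:00] → during → no.
Total: 4.

4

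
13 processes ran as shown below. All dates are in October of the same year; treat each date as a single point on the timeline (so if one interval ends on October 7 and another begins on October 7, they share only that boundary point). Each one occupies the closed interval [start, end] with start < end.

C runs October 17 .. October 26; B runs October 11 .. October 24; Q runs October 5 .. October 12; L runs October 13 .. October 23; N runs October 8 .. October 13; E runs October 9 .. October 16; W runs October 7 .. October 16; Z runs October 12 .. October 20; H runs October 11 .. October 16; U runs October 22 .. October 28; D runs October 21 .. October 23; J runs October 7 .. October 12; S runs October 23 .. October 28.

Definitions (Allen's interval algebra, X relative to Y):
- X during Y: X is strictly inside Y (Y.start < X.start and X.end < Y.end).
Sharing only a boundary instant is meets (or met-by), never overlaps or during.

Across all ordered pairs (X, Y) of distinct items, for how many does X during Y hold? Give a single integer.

5

Checking all 156 ordered pairs for relation 'during'; matching pairs in alphabetical order:
(D, B): D during B ✓
(D, C): D during C ✓
(L, B): L during B ✓
(N, W): N during W ✓
(Z, B): Z during B ✓
Count: 5.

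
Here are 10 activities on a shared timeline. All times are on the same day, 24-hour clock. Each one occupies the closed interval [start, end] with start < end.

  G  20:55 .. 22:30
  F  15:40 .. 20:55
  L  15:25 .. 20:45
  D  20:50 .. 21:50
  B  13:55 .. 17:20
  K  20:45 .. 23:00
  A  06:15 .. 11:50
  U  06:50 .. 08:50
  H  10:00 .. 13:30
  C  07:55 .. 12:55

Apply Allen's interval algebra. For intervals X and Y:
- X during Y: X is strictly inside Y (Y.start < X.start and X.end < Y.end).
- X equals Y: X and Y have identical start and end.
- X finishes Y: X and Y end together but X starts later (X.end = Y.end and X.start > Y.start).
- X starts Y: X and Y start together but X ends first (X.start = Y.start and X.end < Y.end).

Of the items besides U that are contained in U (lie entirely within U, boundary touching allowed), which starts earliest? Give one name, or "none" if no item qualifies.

none

Target U = [06:50, 08:50].
A [06:15, 11:50] → contains → excluded.
B [13:55, 17:20] → after → excluded.
C [07:55, 12:55] → overlapped-by → excluded.
D [20:50, 21:50] → after → excluded.
F [15:40, 20:55] → after → excluded.
G [20:55, 22:30] → after → excluded.
H [10:00, 13:30] → after → excluded.
K [20:45, 23:00] → after → excluded.
L [15:25, 20:45] → after → excluded.
No candidates → none.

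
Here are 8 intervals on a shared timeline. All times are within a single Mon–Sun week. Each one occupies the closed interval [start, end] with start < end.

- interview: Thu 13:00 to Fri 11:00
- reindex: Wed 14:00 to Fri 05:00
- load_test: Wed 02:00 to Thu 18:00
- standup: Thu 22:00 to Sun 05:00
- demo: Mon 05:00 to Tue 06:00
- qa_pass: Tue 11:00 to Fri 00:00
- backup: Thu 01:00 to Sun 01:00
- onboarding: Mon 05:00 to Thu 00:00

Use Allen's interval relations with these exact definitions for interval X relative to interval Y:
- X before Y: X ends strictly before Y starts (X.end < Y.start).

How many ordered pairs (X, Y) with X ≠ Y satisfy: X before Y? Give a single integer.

Checking all 56 ordered pairs for relation 'before'; matching pairs in alphabetical order:
(demo, backup): demo before backup ✓
(demo, interview): demo before interview ✓
(demo, load_test): demo before load_test ✓
(demo, qa_pass): demo before qa_pass ✓
(demo, reindex): demo before reindex ✓
(demo, standup): demo before standup ✓
(load_test, standup): load_test before standup ✓
(onboarding, backup): onboarding before backup ✓
(onboarding, interview): onboarding before interview ✓
(onboarding, standup): onboarding before standup ✓
Count: 10.

10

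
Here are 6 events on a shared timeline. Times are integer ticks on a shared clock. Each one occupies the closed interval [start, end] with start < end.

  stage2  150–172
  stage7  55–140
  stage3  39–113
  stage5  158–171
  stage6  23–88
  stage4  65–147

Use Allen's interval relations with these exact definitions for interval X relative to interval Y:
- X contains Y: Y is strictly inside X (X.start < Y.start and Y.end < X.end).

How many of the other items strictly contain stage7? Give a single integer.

0

Target stage7 = [55, 140].
stage2 [150, 172] → after → no.
stage3 [39, 113] → overlaps → no.
stage4 [65, 147] → overlapped-by → no.
stage5 [158, 171] → after → no.
stage6 [23, 88] → overlaps → no.
Total: 0.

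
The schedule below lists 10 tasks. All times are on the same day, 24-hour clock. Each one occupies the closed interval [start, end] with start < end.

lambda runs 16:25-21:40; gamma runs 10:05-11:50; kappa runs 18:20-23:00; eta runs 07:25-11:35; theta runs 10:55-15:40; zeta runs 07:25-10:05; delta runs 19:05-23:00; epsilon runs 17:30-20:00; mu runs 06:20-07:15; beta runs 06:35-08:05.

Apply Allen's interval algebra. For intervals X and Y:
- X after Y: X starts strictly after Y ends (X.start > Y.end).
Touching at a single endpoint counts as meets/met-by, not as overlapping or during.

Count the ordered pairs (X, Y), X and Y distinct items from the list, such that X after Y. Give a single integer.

31

Checking all 90 ordered pairs for relation 'after'; matching pairs in alphabetical order:
(delta, beta): delta after beta ✓
(delta, eta): delta after eta ✓
(delta, gamma): delta after gamma ✓
(delta, mu): delta after mu ✓
(delta, theta): delta after theta ✓
(delta, zeta): delta after zeta ✓
(epsilon, beta): epsilon after beta ✓
(epsilon, eta): epsilon after eta ✓
(epsilon, gamma): epsilon after gamma ✓
(epsilon, mu): epsilon after mu ✓
(epsilon, theta): epsilon after theta ✓
(epsilon, zeta): epsilon after zeta ✓
(eta, mu): eta after mu ✓
(gamma, beta): gamma after beta ✓
(gamma, mu): gamma after mu ✓
(kappa, beta): kappa after beta ✓
(kappa, eta): kappa after eta ✓
(kappa, gamma): kappa after gamma ✓
(kappa, mu): kappa after mu ✓
(kappa, theta): kappa after theta ✓
(kappa, zeta): kappa after zeta ✓
(lambda, beta): lambda after beta ✓
(lambda, eta): lambda after eta ✓
(lambda, gamma): lambda after gamma ✓
... plus 7 further pairs not listed.
Count: 31.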